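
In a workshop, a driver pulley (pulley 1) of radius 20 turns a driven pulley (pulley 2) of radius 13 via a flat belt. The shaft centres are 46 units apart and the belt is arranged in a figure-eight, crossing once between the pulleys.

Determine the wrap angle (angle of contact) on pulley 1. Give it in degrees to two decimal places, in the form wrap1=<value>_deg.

wrap1=271.68_deg

crossed belt: β = asin((r1+r2)/C) = asin(33/46) = 45.8395°
wrap1 = wrap2 = π + 2β = 271.6790°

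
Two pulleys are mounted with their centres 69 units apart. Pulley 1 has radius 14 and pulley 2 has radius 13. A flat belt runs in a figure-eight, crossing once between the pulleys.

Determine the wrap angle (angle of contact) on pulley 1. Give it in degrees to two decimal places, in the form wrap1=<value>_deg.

wrap1=226.07_deg

crossed belt: β = asin((r1+r2)/C) = asin(27/69) = 23.0357°
wrap1 = wrap2 = π + 2β = 226.0714°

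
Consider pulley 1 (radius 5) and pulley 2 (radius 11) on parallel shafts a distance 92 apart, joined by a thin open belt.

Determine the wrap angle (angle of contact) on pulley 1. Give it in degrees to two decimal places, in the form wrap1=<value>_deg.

wrap1=172.52_deg

open belt: β = asin((r2−r1)/C) = asin(6/92) = 3.7393°
wrap1 = π − 2β = 172.5213°
wrap2 = π + 2β = 187.4787°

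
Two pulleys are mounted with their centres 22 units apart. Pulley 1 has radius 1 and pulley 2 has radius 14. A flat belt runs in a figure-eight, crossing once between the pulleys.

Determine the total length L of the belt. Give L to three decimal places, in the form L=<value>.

crossed belt: β = asin((r1+r2)/C) = asin(15/22) = 42.9859°
wrap1 = wrap2 = π + 2β = 265.9718°
tangent length = C·cosβ = 16.0935
L = (r1+r2)·wrap + 2·C·cosβ = 15·4.6421 + 2·16.0935 = 101.8182

L=101.818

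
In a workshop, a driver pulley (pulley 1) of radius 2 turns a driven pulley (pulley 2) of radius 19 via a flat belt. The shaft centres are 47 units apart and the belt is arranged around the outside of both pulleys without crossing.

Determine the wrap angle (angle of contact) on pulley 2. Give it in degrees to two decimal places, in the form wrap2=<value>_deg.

open belt: β = asin((r2−r1)/C) = asin(17/47) = 21.2048°
wrap1 = π − 2β = 137.5905°
wrap2 = π + 2β = 222.4095°

wrap2=222.41_deg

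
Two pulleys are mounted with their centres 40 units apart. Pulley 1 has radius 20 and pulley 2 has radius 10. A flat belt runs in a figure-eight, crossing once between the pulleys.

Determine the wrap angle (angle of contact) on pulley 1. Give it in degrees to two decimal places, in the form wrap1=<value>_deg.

wrap1=277.18_deg

crossed belt: β = asin((r1+r2)/C) = asin(30/40) = 48.5904°
wrap1 = wrap2 = π + 2β = 277.1808°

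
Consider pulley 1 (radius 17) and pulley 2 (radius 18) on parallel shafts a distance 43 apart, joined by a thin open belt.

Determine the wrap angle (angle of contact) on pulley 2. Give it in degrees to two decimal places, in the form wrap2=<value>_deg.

open belt: β = asin((r2−r1)/C) = asin(1/43) = 1.3326°
wrap1 = π − 2β = 177.3348°
wrap2 = π + 2β = 182.6652°

wrap2=182.67_deg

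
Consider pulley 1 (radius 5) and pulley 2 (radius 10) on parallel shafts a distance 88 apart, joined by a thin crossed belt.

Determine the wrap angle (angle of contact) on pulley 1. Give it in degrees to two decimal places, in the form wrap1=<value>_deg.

crossed belt: β = asin((r1+r2)/C) = asin(15/88) = 9.8142°
wrap1 = wrap2 = π + 2β = 199.6285°

wrap1=199.63_deg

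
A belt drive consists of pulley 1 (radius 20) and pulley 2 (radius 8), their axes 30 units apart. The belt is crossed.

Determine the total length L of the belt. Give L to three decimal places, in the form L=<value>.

crossed belt: β = asin((r1+r2)/C) = asin(28/30) = 68.9605°
wrap1 = wrap2 = π + 2β = 317.9211°
tangent length = C·cosβ = 10.7703
L = (r1+r2)·wrap + 2·C·cosβ = 28·5.5488 + 2·10.7703 = 176.9062

L=176.906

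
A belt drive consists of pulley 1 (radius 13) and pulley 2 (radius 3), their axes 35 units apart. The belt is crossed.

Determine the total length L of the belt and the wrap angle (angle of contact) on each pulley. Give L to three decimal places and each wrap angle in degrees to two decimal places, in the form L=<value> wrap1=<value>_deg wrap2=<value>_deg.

crossed belt: β = asin((r1+r2)/C) = asin(16/35) = 27.2029°
wrap1 = wrap2 = π + 2β = 234.4058°
tangent length = C·cosβ = 31.1288
L = (r1+r2)·wrap + 2·C·cosβ = 16·4.0912 + 2·31.1288 = 127.7160

L=127.716 wrap1=234.41_deg wrap2=234.41_deg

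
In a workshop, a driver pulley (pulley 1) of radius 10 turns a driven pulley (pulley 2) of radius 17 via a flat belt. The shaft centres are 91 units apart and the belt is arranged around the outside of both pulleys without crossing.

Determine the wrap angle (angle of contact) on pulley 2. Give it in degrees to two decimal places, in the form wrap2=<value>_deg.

open belt: β = asin((r2−r1)/C) = asin(7/91) = 4.4117°
wrap1 = π − 2β = 171.1765°
wrap2 = π + 2β = 188.8235°

wrap2=188.82_deg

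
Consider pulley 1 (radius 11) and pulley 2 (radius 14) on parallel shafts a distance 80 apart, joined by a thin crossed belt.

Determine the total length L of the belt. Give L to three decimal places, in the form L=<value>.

L=246.418

crossed belt: β = asin((r1+r2)/C) = asin(25/80) = 18.2100°
wrap1 = wrap2 = π + 2β = 216.4199°
tangent length = C·cosβ = 75.9934
L = (r1+r2)·wrap + 2·C·cosβ = 25·3.7772 + 2·75.9934 = 246.4178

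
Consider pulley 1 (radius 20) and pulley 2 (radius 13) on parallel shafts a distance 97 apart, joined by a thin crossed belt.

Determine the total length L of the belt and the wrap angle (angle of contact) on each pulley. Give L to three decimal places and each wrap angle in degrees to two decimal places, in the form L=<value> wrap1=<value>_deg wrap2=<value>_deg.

L=309.012 wrap1=219.78_deg wrap2=219.78_deg

crossed belt: β = asin((r1+r2)/C) = asin(33/97) = 19.8894°
wrap1 = wrap2 = π + 2β = 219.7789°
tangent length = C·cosβ = 91.2140
L = (r1+r2)·wrap + 2·C·cosβ = 33·3.8359 + 2·91.2140 = 309.0116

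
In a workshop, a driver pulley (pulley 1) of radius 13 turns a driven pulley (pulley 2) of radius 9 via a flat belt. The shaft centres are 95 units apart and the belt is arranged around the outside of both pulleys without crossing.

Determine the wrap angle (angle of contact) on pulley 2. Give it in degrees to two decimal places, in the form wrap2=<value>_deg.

wrap2=175.17_deg

open belt: β = asin((r2−r1)/C) = asin(-4/95) = -2.4132°
wrap1 = π − 2β = 184.8263°
wrap2 = π + 2β = 175.1737°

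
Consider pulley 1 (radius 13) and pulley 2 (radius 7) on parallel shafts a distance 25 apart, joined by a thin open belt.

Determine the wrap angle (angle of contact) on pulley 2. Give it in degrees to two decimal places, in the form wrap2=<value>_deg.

wrap2=152.23_deg

open belt: β = asin((r2−r1)/C) = asin(-6/25) = -13.8865°
wrap1 = π − 2β = 207.7731°
wrap2 = π + 2β = 152.2269°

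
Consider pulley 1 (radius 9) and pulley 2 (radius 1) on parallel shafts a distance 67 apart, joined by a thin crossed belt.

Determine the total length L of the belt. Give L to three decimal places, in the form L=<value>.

crossed belt: β = asin((r1+r2)/C) = asin(10/67) = 8.5837°
wrap1 = wrap2 = π + 2β = 197.1674°
tangent length = C·cosβ = 66.2495
L = (r1+r2)·wrap + 2·C·cosβ = 10·3.4412 + 2·66.2495 = 166.9113

L=166.911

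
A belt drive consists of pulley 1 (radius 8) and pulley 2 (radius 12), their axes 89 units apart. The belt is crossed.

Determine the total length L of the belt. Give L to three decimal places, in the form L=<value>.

L=245.345

crossed belt: β = asin((r1+r2)/C) = asin(20/89) = 12.9864°
wrap1 = wrap2 = π + 2β = 205.9727°
tangent length = C·cosβ = 86.7237
L = (r1+r2)·wrap + 2·C·cosβ = 20·3.5949 + 2·86.7237 = 245.3454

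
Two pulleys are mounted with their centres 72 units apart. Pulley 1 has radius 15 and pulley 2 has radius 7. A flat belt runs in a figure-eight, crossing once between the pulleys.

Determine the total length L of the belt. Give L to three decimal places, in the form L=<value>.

L=219.891

crossed belt: β = asin((r1+r2)/C) = asin(22/72) = 17.7916°
wrap1 = wrap2 = π + 2β = 215.5832°
tangent length = C·cosβ = 68.5565
L = (r1+r2)·wrap + 2·C·cosβ = 22·3.7626 + 2·68.5565 = 219.8911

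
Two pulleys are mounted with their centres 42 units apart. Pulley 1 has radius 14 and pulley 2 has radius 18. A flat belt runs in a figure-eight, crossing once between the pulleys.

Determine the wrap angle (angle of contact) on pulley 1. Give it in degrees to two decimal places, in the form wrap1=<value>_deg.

crossed belt: β = asin((r1+r2)/C) = asin(32/42) = 49.6324°
wrap1 = wrap2 = π + 2β = 279.2648°

wrap1=279.26_deg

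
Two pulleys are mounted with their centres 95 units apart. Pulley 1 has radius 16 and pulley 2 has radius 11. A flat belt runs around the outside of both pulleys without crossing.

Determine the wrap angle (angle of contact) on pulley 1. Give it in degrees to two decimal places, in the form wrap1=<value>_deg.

open belt: β = asin((r2−r1)/C) = asin(-5/95) = -3.0170°
wrap1 = π − 2β = 186.0339°
wrap2 = π + 2β = 173.9661°

wrap1=186.03_deg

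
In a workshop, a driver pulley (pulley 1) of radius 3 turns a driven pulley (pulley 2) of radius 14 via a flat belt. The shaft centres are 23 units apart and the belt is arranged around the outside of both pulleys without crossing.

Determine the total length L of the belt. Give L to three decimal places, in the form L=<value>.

L=104.776

open belt: β = asin((r2−r1)/C) = asin(11/23) = 28.5719°
wrap1 = π − 2β = 122.8562°
wrap2 = π + 2β = 237.1438°
tangent length = C·cosβ = 20.1990
L = r1·wrap1 + r2·wrap2 + 2·C·cosβ = 3·2.1442 + 14·4.1389 + 2·20.1990 = 104.7759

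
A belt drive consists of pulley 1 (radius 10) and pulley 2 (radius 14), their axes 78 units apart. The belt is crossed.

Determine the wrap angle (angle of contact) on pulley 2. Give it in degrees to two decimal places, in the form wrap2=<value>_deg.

wrap2=215.84_deg

crossed belt: β = asin((r1+r2)/C) = asin(24/78) = 17.9202°
wrap1 = wrap2 = π + 2β = 215.8404°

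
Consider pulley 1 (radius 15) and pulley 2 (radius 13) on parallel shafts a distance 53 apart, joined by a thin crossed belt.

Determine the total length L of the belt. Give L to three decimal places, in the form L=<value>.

crossed belt: β = asin((r1+r2)/C) = asin(28/53) = 31.8908°
wrap1 = wrap2 = π + 2β = 243.7816°
tangent length = C·cosβ = 45.0000
L = (r1+r2)·wrap + 2·C·cosβ = 28·4.2548 + 2·45.0000 = 209.1342

L=209.134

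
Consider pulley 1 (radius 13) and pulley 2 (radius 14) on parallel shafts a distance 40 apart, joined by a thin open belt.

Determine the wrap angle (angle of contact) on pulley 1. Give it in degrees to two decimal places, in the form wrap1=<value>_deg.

wrap1=177.13_deg

open belt: β = asin((r2−r1)/C) = asin(1/40) = 1.4325°
wrap1 = π − 2β = 177.1349°
wrap2 = π + 2β = 182.8651°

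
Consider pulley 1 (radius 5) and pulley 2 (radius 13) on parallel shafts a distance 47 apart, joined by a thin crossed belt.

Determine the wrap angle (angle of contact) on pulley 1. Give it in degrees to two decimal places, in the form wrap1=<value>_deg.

wrap1=225.04_deg

crossed belt: β = asin((r1+r2)/C) = asin(18/47) = 22.5183°
wrap1 = wrap2 = π + 2β = 225.0366°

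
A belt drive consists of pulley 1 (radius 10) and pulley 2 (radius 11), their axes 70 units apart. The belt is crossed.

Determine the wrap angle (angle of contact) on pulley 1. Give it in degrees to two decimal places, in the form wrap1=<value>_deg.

wrap1=214.92_deg

crossed belt: β = asin((r1+r2)/C) = asin(21/70) = 17.4576°
wrap1 = wrap2 = π + 2β = 214.9152°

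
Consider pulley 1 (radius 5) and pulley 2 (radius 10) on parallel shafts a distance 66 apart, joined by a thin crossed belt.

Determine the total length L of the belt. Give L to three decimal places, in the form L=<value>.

L=182.548

crossed belt: β = asin((r1+r2)/C) = asin(15/66) = 13.1366°
wrap1 = wrap2 = π + 2β = 206.2731°
tangent length = C·cosβ = 64.2729
L = (r1+r2)·wrap + 2·C·cosβ = 15·3.6001 + 2·64.2729 = 182.5479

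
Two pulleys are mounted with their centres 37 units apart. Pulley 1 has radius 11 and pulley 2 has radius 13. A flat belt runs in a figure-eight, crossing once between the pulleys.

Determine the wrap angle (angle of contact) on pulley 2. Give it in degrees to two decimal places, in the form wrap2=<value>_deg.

wrap2=260.88_deg

crossed belt: β = asin((r1+r2)/C) = asin(24/37) = 40.4398°
wrap1 = wrap2 = π + 2β = 260.8796°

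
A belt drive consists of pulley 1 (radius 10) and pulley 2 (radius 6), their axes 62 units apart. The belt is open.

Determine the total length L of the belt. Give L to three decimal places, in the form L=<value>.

open belt: β = asin((r2−r1)/C) = asin(-4/62) = -3.6991°
wrap1 = π − 2β = 187.3981°
wrap2 = π + 2β = 172.6019°
tangent length = C·cosβ = 61.8708
L = r1·wrap1 + r2·wrap2 + 2·C·cosβ = 10·3.2707 + 6·3.0125 + 2·61.8708 = 174.5236

L=174.524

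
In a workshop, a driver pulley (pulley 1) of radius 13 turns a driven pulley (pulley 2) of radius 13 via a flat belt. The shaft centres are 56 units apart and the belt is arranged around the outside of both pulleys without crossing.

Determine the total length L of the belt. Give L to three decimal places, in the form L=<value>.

open belt: β = asin((r2−r1)/C) = asin(0/56) = 0.0000°
wrap1 = π − 2β = 180.0000°
wrap2 = π + 2β = 180.0000°
tangent length = C·cosβ = 56.0000
L = r1·wrap1 + r2·wrap2 + 2·C·cosβ = 13·3.1416 + 13·3.1416 + 2·56.0000 = 193.6814

L=193.681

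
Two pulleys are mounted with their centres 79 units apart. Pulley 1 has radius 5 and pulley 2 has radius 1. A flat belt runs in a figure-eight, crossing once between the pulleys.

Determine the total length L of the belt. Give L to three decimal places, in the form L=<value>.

L=177.305

crossed belt: β = asin((r1+r2)/C) = asin(6/79) = 4.3558°
wrap1 = wrap2 = π + 2β = 188.7115°
tangent length = C·cosβ = 78.7718
L = (r1+r2)·wrap + 2·C·cosβ = 6·3.2936 + 2·78.7718 = 177.3055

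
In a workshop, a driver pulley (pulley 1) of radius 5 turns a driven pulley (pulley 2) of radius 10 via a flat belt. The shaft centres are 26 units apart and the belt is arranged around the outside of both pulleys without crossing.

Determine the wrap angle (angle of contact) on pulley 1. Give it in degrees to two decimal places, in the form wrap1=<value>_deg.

wrap1=157.83_deg

open belt: β = asin((r2−r1)/C) = asin(5/26) = 11.0875°
wrap1 = π − 2β = 157.8250°
wrap2 = π + 2β = 202.1750°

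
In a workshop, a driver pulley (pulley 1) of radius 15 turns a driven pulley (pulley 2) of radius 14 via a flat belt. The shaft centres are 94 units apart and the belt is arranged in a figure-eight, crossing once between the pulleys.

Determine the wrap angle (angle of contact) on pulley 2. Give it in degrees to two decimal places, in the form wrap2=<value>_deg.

crossed belt: β = asin((r1+r2)/C) = asin(29/94) = 17.9695°
wrap1 = wrap2 = π + 2β = 215.9390°

wrap2=215.94_deg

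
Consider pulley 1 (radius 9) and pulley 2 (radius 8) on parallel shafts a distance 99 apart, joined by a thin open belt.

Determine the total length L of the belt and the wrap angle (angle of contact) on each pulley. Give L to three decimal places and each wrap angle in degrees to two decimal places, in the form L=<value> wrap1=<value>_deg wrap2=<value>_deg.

L=251.417 wrap1=181.16_deg wrap2=178.84_deg

open belt: β = asin((r2−r1)/C) = asin(-1/99) = -0.5788°
wrap1 = π − 2β = 181.1575°
wrap2 = π + 2β = 178.8425°
tangent length = C·cosβ = 98.9949
L = r1·wrap1 + r2·wrap2 + 2·C·cosβ = 9·3.1618 + 8·3.1214 + 2·98.9949 = 251.4172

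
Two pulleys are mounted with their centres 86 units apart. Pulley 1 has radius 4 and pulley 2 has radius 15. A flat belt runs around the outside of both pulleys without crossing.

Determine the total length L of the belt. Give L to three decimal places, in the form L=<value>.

L=233.099

open belt: β = asin((r2−r1)/C) = asin(11/86) = 7.3487°
wrap1 = π − 2β = 165.3027°
wrap2 = π + 2β = 194.6973°
tangent length = C·cosβ = 85.2936
L = r1·wrap1 + r2·wrap2 + 2·C·cosβ = 4·2.8851 + 15·3.3981 + 2·85.2936 = 233.0992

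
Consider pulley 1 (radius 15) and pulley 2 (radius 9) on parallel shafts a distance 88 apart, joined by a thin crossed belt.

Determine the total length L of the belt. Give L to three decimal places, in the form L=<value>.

L=257.985

crossed belt: β = asin((r1+r2)/C) = asin(24/88) = 15.8266°
wrap1 = wrap2 = π + 2β = 211.6532°
tangent length = C·cosβ = 84.6640
L = (r1+r2)·wrap + 2·C·cosβ = 24·3.6940 + 2·84.6640 = 257.9852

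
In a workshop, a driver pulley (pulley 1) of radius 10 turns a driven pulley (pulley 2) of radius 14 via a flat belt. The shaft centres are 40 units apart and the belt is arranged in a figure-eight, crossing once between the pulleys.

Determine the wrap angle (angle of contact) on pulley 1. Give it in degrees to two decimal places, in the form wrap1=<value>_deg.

crossed belt: β = asin((r1+r2)/C) = asin(24/40) = 36.8699°
wrap1 = wrap2 = π + 2β = 253.7398°

wrap1=253.74_deg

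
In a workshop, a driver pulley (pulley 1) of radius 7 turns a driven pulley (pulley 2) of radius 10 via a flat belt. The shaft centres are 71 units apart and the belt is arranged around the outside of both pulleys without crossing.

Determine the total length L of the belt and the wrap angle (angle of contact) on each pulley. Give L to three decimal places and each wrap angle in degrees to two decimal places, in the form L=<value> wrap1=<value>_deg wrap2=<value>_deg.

L=195.534 wrap1=175.16_deg wrap2=184.84_deg

open belt: β = asin((r2−r1)/C) = asin(3/71) = 2.4217°
wrap1 = π − 2β = 175.1567°
wrap2 = π + 2β = 184.8433°
tangent length = C·cosβ = 70.9366
L = r1·wrap1 + r2·wrap2 + 2·C·cosβ = 7·3.0571 + 10·3.2261 + 2·70.9366 = 195.5339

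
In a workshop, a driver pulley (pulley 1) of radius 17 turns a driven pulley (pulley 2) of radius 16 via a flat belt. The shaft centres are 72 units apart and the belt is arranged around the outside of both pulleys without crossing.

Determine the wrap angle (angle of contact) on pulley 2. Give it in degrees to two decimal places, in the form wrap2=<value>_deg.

open belt: β = asin((r2−r1)/C) = asin(-1/72) = -0.7958°
wrap1 = π − 2β = 181.5916°
wrap2 = π + 2β = 178.4084°

wrap2=178.41_deg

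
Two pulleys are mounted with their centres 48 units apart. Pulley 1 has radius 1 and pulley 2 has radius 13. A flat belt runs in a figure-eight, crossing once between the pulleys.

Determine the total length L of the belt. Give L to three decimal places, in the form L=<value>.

crossed belt: β = asin((r1+r2)/C) = asin(14/48) = 16.9578°
wrap1 = wrap2 = π + 2β = 213.9155°
tangent length = C·cosβ = 45.9130
L = (r1+r2)·wrap + 2·C·cosβ = 14·3.7335 + 2·45.9130 = 144.0953

L=144.095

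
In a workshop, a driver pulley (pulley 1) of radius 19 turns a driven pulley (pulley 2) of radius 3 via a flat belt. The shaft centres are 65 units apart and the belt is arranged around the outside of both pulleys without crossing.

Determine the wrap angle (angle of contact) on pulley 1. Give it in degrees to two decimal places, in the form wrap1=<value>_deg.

open belt: β = asin((r2−r1)/C) = asin(-16/65) = -14.2500°
wrap1 = π − 2β = 208.5001°
wrap2 = π + 2β = 151.4999°

wrap1=208.50_deg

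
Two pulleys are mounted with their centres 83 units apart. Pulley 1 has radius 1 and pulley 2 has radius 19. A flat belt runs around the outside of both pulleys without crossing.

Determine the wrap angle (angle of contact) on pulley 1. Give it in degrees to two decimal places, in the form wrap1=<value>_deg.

open belt: β = asin((r2−r1)/C) = asin(18/83) = 12.5251°
wrap1 = π − 2β = 154.9498°
wrap2 = π + 2β = 205.0502°

wrap1=154.95_deg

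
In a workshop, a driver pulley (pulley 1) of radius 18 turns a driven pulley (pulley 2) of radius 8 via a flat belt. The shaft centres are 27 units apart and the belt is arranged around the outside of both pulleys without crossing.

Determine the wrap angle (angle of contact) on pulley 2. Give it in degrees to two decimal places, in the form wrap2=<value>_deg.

open belt: β = asin((r2−r1)/C) = asin(-10/27) = -21.7385°
wrap1 = π − 2β = 223.4769°
wrap2 = π + 2β = 136.5231°

wrap2=136.52_deg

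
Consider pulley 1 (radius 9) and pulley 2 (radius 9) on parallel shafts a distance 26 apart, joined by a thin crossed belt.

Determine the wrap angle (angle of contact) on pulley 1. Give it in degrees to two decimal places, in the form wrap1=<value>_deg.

crossed belt: β = asin((r1+r2)/C) = asin(18/26) = 43.8131°
wrap1 = wrap2 = π + 2β = 267.6261°

wrap1=267.63_deg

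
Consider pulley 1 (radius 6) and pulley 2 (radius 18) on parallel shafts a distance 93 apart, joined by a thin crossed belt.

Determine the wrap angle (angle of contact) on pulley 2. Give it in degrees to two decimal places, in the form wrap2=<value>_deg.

crossed belt: β = asin((r1+r2)/C) = asin(24/93) = 14.9552°
wrap1 = wrap2 = π + 2β = 209.9105°

wrap2=209.91_deg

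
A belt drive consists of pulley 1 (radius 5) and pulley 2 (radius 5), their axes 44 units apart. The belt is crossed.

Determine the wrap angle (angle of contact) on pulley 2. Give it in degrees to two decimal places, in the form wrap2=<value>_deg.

crossed belt: β = asin((r1+r2)/C) = asin(10/44) = 13.1366°
wrap1 = wrap2 = π + 2β = 206.2731°

wrap2=206.27_deg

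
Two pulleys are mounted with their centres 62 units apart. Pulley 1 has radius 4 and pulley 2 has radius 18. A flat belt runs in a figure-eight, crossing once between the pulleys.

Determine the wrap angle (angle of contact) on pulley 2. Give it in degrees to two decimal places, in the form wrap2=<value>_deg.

wrap2=221.57_deg

crossed belt: β = asin((r1+r2)/C) = asin(22/62) = 20.7836°
wrap1 = wrap2 = π + 2β = 221.5671°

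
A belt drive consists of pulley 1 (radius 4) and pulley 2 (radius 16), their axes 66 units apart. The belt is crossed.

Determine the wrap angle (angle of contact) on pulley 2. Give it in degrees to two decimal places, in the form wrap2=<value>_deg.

crossed belt: β = asin((r1+r2)/C) = asin(20/66) = 17.6397°
wrap1 = wrap2 = π + 2β = 215.2794°

wrap2=215.28_deg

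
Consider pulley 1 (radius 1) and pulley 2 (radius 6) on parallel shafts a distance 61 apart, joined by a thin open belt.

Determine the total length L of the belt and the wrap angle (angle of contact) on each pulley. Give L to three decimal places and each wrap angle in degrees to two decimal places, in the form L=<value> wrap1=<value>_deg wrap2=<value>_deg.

L=144.401 wrap1=170.60_deg wrap2=189.40_deg

open belt: β = asin((r2−r1)/C) = asin(5/61) = 4.7017°
wrap1 = π − 2β = 170.5967°
wrap2 = π + 2β = 189.4033°
tangent length = C·cosβ = 60.7947
L = r1·wrap1 + r2·wrap2 + 2·C·cosβ = 1·2.9775 + 6·3.3057 + 2·60.7947 = 144.4012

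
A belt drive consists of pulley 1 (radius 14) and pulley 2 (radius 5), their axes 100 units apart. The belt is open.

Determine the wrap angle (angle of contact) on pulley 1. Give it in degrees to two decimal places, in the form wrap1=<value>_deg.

open belt: β = asin((r2−r1)/C) = asin(-9/100) = -5.1636°
wrap1 = π − 2β = 190.3272°
wrap2 = π + 2β = 169.6728°

wrap1=190.33_deg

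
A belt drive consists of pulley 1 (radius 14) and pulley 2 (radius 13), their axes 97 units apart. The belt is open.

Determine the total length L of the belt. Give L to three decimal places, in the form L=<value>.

open belt: β = asin((r2−r1)/C) = asin(-1/97) = -0.5907°
wrap1 = π − 2β = 181.1814°
wrap2 = π + 2β = 178.8186°
tangent length = C·cosβ = 96.9948
L = r1·wrap1 + r2·wrap2 + 2·C·cosβ = 14·3.1622 + 13·3.1210 + 2·96.9948 = 278.8333

L=278.833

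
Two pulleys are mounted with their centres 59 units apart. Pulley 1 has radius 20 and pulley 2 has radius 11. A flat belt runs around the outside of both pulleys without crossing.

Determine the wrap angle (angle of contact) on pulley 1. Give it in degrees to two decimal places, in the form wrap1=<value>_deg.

wrap1=197.55_deg

open belt: β = asin((r2−r1)/C) = asin(-9/59) = -8.7743°
wrap1 = π − 2β = 197.5486°
wrap2 = π + 2β = 162.4514°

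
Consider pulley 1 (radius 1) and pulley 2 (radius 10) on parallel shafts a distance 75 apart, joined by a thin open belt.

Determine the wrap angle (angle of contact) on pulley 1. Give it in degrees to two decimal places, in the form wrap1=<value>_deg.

wrap1=166.22_deg

open belt: β = asin((r2−r1)/C) = asin(9/75) = 6.8921°
wrap1 = π − 2β = 166.2158°
wrap2 = π + 2β = 193.7842°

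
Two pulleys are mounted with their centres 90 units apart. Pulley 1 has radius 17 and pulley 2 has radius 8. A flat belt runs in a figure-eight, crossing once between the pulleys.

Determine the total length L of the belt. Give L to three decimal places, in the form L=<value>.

L=265.530

crossed belt: β = asin((r1+r2)/C) = asin(25/90) = 16.1276°
wrap1 = wrap2 = π + 2β = 212.2552°
tangent length = C·cosβ = 86.4581
L = (r1+r2)·wrap + 2·C·cosβ = 25·3.7046 + 2·86.4581 = 265.5300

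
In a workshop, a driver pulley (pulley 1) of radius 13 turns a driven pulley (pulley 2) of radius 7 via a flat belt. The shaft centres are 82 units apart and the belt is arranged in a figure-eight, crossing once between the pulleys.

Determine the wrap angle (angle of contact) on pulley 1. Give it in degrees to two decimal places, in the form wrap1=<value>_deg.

wrap1=208.23_deg

crossed belt: β = asin((r1+r2)/C) = asin(20/82) = 14.1170°
wrap1 = wrap2 = π + 2β = 208.2340°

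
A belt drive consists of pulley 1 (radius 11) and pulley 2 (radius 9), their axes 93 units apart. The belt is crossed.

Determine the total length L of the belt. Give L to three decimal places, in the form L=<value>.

crossed belt: β = asin((r1+r2)/C) = asin(20/93) = 12.4187°
wrap1 = wrap2 = π + 2β = 204.8374°
tangent length = C·cosβ = 90.8240
L = (r1+r2)·wrap + 2·C·cosβ = 20·3.5751 + 2·90.8240 = 253.1497

L=253.150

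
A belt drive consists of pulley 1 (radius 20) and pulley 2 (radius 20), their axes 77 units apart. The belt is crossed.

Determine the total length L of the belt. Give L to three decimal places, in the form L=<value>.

L=300.953

crossed belt: β = asin((r1+r2)/C) = asin(40/77) = 31.2974°
wrap1 = wrap2 = π + 2β = 242.5948°
tangent length = C·cosβ = 65.7951
L = (r1+r2)·wrap + 2·C·cosβ = 40·4.2341 + 2·65.7951 = 300.9534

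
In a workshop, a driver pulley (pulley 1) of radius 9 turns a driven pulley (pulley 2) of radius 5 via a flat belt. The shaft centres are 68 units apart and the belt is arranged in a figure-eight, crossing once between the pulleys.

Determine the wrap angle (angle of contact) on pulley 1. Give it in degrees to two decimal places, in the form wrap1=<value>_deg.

wrap1=203.76_deg

crossed belt: β = asin((r1+r2)/C) = asin(14/68) = 11.8812°
wrap1 = wrap2 = π + 2β = 203.7623°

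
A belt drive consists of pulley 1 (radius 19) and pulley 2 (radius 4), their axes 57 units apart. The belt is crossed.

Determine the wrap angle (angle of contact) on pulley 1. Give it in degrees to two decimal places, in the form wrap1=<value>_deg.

wrap1=227.60_deg

crossed belt: β = asin((r1+r2)/C) = asin(23/57) = 23.7977°
wrap1 = wrap2 = π + 2β = 227.5954°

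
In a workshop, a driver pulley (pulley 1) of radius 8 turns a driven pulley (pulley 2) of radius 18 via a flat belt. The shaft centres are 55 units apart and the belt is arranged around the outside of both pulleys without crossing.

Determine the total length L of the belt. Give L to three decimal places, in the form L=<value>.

L=193.505

open belt: β = asin((r2−r1)/C) = asin(10/55) = 10.4757°
wrap1 = π − 2β = 159.0486°
wrap2 = π + 2β = 200.9514°
tangent length = C·cosβ = 54.0833
L = r1·wrap1 + r2·wrap2 + 2·C·cosβ = 8·2.7759 + 18·3.5073 + 2·54.0833 = 193.5046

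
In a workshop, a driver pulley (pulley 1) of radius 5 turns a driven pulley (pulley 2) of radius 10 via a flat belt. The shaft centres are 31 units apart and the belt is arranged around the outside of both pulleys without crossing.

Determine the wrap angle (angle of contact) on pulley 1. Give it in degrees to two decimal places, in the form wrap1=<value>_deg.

open belt: β = asin((r2−r1)/C) = asin(5/31) = 9.2818°
wrap1 = π − 2β = 161.4364°
wrap2 = π + 2β = 198.5636°

wrap1=161.44_deg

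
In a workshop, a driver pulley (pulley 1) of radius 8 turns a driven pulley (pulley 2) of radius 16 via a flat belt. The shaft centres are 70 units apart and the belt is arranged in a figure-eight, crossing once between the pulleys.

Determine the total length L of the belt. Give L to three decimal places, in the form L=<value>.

crossed belt: β = asin((r1+r2)/C) = asin(24/70) = 20.0510°
wrap1 = wrap2 = π + 2β = 220.1021°
tangent length = C·cosβ = 65.7571
L = (r1+r2)·wrap + 2·C·cosβ = 24·3.8415 + 2·65.7571 = 223.7104

L=223.710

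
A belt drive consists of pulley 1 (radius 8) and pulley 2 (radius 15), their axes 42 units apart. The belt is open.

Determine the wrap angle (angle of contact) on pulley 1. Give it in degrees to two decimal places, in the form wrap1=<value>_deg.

wrap1=160.81_deg

open belt: β = asin((r2−r1)/C) = asin(7/42) = 9.5941°
wrap1 = π − 2β = 160.8119°
wrap2 = π + 2β = 199.1881°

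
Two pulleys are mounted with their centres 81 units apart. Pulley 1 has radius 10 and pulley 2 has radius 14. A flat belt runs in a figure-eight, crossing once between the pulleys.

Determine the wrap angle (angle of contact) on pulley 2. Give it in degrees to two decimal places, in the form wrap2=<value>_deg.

crossed belt: β = asin((r1+r2)/C) = asin(24/81) = 17.2353°
wrap1 = wrap2 = π + 2β = 214.4706°

wrap2=214.47_deg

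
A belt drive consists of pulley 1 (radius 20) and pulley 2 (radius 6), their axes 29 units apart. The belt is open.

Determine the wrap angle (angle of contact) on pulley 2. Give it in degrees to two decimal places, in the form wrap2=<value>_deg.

wrap2=122.27_deg

open belt: β = asin((r2−r1)/C) = asin(-14/29) = -28.8657°
wrap1 = π − 2β = 237.7315°
wrap2 = π + 2β = 122.2685°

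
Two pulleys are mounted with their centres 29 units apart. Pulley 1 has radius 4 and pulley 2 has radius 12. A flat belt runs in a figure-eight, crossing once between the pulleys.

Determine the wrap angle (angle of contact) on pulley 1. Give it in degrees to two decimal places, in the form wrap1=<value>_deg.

wrap1=246.97_deg

crossed belt: β = asin((r1+r2)/C) = asin(16/29) = 33.4854°
wrap1 = wrap2 = π + 2β = 246.9708°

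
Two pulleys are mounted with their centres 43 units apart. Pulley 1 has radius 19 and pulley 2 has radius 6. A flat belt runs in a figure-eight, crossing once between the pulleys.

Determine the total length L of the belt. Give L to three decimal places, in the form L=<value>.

crossed belt: β = asin((r1+r2)/C) = asin(25/43) = 35.5487°
wrap1 = wrap2 = π + 2β = 251.0975°
tangent length = C·cosβ = 34.9857
L = (r1+r2)·wrap + 2·C·cosβ = 25·4.3825 + 2·34.9857 = 179.5334

L=179.533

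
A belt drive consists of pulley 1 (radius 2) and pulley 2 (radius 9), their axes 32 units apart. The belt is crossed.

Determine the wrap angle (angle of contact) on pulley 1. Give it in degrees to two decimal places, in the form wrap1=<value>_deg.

wrap1=220.21_deg

crossed belt: β = asin((r1+r2)/C) = asin(11/32) = 20.1055°
wrap1 = wrap2 = π + 2β = 220.2110°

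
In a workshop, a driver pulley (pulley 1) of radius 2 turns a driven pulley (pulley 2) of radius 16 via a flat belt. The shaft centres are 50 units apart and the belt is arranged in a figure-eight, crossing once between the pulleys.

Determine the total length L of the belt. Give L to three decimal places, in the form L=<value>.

L=163.102

crossed belt: β = asin((r1+r2)/C) = asin(18/50) = 21.1002°
wrap1 = wrap2 = π + 2β = 222.2004°
tangent length = C·cosβ = 46.6476
L = (r1+r2)·wrap + 2·C·cosβ = 18·3.8781 + 2·46.6476 = 163.1015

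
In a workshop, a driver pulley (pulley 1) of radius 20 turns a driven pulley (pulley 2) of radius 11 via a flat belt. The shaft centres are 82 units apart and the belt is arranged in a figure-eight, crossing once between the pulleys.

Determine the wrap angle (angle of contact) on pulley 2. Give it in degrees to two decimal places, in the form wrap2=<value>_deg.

wrap2=224.43_deg

crossed belt: β = asin((r1+r2)/C) = asin(31/82) = 22.2129°
wrap1 = wrap2 = π + 2β = 224.4257°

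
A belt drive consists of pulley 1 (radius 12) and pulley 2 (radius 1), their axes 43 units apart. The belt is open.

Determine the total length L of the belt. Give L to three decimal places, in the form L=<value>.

open belt: β = asin((r2−r1)/C) = asin(-11/43) = -14.8218°
wrap1 = π − 2β = 209.6436°
wrap2 = π + 2β = 150.3564°
tangent length = C·cosβ = 41.5692
L = r1·wrap1 + r2·wrap2 + 2·C·cosβ = 12·3.6590 + 1·2.6242 + 2·41.5692 = 129.6703

L=129.670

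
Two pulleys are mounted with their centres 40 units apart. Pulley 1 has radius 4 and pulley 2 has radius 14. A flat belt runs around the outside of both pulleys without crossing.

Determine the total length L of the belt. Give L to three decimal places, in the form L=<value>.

open belt: β = asin((r2−r1)/C) = asin(10/40) = 14.4775°
wrap1 = π − 2β = 151.0450°
wrap2 = π + 2β = 208.9550°
tangent length = C·cosβ = 38.7298
L = r1·wrap1 + r2·wrap2 + 2·C·cosβ = 4·2.6362 + 14·3.6470 + 2·38.7298 = 139.0619

L=139.062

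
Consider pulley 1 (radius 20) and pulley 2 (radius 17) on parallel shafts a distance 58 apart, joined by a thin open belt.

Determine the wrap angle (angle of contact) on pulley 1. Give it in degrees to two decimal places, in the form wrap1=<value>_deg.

open belt: β = asin((r2−r1)/C) = asin(-3/58) = -2.9649°
wrap1 = π − 2β = 185.9298°
wrap2 = π + 2β = 174.0702°

wrap1=185.93_deg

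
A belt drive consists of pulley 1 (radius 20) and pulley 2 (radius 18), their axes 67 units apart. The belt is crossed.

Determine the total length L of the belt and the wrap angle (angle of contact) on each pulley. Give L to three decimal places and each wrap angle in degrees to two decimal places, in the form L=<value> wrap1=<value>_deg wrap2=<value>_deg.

crossed belt: β = asin((r1+r2)/C) = asin(38/67) = 34.5527°
wrap1 = wrap2 = π + 2β = 249.1054°
tangent length = C·cosβ = 55.1815
L = (r1+r2)·wrap + 2·C·cosβ = 38·4.3477 + 2·55.1815 = 275.5760

L=275.576 wrap1=249.11_deg wrap2=249.11_deg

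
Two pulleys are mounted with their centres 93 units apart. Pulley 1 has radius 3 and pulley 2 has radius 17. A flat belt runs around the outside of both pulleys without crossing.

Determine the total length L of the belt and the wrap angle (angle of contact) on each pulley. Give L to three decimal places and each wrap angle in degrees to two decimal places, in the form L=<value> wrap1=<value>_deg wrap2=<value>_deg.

L=250.943 wrap1=162.68_deg wrap2=197.32_deg

open belt: β = asin((r2−r1)/C) = asin(14/93) = 8.6581°
wrap1 = π − 2β = 162.6838°
wrap2 = π + 2β = 197.3162°
tangent length = C·cosβ = 91.9402
L = r1·wrap1 + r2·wrap2 + 2·C·cosβ = 3·2.8394 + 17·3.4438 + 2·91.9402 = 250.9434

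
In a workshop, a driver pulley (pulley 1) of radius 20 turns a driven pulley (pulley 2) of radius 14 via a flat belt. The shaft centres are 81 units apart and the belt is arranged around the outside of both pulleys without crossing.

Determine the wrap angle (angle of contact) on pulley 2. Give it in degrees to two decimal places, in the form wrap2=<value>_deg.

wrap2=171.50_deg

open belt: β = asin((r2−r1)/C) = asin(-6/81) = -4.2480°
wrap1 = π − 2β = 188.4960°
wrap2 = π + 2β = 171.5040°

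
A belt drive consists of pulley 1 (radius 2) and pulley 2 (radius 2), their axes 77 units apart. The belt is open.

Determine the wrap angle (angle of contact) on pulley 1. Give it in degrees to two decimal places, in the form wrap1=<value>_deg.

wrap1=180.00_deg

open belt: β = asin((r2−r1)/C) = asin(0/77) = 0.0000°
wrap1 = π − 2β = 180.0000°
wrap2 = π + 2β = 180.0000°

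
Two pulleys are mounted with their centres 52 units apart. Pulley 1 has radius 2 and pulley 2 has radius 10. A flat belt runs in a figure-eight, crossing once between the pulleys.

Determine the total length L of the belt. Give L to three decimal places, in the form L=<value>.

L=144.481

crossed belt: β = asin((r1+r2)/C) = asin(12/52) = 13.3424°
wrap1 = wrap2 = π + 2β = 206.6847°
tangent length = C·cosβ = 50.5964
L = (r1+r2)·wrap + 2·C·cosβ = 12·3.6073 + 2·50.5964 = 144.4808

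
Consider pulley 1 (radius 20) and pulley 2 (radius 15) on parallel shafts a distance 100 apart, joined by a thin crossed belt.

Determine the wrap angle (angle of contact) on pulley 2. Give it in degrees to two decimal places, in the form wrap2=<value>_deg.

wrap2=220.97_deg

crossed belt: β = asin((r1+r2)/C) = asin(35/100) = 20.4873°
wrap1 = wrap2 = π + 2β = 220.9746°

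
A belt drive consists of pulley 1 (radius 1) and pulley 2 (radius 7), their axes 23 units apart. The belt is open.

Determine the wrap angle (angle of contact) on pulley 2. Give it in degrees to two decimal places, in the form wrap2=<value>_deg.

wrap2=210.24_deg

open belt: β = asin((r2−r1)/C) = asin(6/23) = 15.1217°
wrap1 = π − 2β = 149.7567°
wrap2 = π + 2β = 210.2433°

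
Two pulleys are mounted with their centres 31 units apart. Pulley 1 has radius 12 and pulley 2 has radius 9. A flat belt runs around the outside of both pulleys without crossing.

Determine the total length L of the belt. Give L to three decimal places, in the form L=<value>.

open belt: β = asin((r2−r1)/C) = asin(-3/31) = -5.5534°
wrap1 = π − 2β = 191.1069°
wrap2 = π + 2β = 168.8931°
tangent length = C·cosβ = 30.8545
L = r1·wrap1 + r2·wrap2 + 2·C·cosβ = 12·3.3354 + 9·2.9477 + 2·30.8545 = 128.2640

L=128.264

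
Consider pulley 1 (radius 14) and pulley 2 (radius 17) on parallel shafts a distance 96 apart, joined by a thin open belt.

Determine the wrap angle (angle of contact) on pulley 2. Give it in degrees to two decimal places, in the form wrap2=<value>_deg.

open belt: β = asin((r2−r1)/C) = asin(3/96) = 1.7908°
wrap1 = π − 2β = 176.4184°
wrap2 = π + 2β = 183.5816°

wrap2=183.58_deg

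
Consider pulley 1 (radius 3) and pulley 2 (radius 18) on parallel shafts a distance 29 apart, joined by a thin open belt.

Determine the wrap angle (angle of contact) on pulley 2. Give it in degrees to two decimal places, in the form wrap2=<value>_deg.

wrap2=242.29_deg

open belt: β = asin((r2−r1)/C) = asin(15/29) = 31.1474°
wrap1 = π − 2β = 117.7052°
wrap2 = π + 2β = 242.2948°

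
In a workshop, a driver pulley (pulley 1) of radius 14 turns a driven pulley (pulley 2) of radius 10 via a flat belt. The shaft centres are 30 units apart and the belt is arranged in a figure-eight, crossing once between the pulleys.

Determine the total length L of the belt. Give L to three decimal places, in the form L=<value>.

L=155.908

crossed belt: β = asin((r1+r2)/C) = asin(24/30) = 53.1301°
wrap1 = wrap2 = π + 2β = 286.2602°
tangent length = C·cosβ = 18.0000
L = (r1+r2)·wrap + 2·C·cosβ = 24·4.9962 + 2·18.0000 = 155.9084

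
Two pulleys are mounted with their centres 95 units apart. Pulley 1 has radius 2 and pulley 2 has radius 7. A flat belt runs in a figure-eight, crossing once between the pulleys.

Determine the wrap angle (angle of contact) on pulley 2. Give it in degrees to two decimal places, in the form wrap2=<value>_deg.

crossed belt: β = asin((r1+r2)/C) = asin(9/95) = 5.4362°
wrap1 = wrap2 = π + 2β = 190.8723°

wrap2=190.87_deg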